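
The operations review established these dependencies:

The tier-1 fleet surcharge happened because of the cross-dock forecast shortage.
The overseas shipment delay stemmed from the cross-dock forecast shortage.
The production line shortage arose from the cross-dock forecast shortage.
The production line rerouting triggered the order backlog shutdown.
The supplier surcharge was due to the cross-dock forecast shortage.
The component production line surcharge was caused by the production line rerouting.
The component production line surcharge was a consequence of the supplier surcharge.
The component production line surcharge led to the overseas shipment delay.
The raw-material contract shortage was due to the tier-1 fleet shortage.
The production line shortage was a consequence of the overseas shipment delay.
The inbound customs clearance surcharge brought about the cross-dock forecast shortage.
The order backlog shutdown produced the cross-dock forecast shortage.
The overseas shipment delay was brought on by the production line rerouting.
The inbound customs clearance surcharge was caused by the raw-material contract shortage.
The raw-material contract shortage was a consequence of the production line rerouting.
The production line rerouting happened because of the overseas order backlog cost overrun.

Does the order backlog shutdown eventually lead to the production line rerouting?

No

The order backlog shutdown leads to the cross-dock forecast shortage, the supplier surcharge, the component production line surcharge, the overseas shipment delay, the production line shortage, the tier-1 fleet surcharge; the production line rerouting is not among them.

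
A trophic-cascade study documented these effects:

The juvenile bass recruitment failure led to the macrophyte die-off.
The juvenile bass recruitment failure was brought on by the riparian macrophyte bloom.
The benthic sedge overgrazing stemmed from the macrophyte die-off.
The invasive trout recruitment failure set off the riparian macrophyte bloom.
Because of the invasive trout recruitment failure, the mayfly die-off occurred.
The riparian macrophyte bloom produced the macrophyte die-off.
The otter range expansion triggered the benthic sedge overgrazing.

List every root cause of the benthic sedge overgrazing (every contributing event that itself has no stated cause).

the invasive trout recruitment failure, the otter range expansion

Tracing upstream from the benthic sedge overgrazing: the benthic sedge overgrazing ← the macrophyte die-off ← the riparian macrophyte bloom ← the invasive trout recruitment failure.
A separate upstream branch: the benthic sedge overgrazing ← the otter range expansion.
Each of those chain origins has no stated cause.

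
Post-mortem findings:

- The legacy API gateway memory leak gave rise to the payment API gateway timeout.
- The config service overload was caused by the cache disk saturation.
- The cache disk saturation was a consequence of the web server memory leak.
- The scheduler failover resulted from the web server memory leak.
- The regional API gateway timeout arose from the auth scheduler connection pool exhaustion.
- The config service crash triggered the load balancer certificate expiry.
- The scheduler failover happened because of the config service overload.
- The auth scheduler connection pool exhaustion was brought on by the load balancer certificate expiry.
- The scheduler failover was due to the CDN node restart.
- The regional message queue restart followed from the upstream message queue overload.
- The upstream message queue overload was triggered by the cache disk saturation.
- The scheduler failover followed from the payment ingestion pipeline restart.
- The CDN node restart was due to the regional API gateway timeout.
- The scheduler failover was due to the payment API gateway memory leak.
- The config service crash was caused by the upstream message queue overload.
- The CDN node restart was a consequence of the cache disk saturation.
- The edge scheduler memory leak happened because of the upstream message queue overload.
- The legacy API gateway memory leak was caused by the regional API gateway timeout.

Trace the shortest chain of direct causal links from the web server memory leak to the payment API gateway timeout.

the web server memory leak → the cache disk saturation → the upstream message queue overload → the config service crash → the load balancer certificate expiry → the auth scheduler connection pool exhaustion → the regional API gateway timeout → the legacy API gateway memory leak → the payment API gateway timeout

the web server memory leak → the cache disk saturation
the cache disk saturation → the upstream message queue overload
the upstream message queue overload → the config service crash
the config service crash → the load balancer certificate expiry
the load balancer certificate expiry → the auth scheduler connection pool exhaustion
the auth scheduler connection pool exhaustion → the regional API gateway timeout
the regional API gateway timeout → the legacy API gateway memory leak
the legacy API gateway memory leak → the payment API gateway timeout
Length: 8 steps.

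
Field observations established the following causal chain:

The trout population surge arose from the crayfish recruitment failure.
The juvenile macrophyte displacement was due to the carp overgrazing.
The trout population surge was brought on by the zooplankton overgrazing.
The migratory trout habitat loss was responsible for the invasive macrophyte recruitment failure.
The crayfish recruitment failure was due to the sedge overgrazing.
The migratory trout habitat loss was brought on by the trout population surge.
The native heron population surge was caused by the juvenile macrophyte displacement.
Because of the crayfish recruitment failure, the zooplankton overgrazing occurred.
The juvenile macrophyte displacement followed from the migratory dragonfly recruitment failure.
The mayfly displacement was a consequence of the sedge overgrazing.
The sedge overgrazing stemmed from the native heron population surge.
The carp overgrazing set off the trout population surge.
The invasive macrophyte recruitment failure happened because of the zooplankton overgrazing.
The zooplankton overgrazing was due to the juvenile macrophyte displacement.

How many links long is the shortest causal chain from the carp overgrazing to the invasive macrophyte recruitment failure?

3

Shortest chain: the carp overgrazing → the juvenile macrophyte displacement → the zooplankton overgrazing → the invasive macrophyte recruitment failure.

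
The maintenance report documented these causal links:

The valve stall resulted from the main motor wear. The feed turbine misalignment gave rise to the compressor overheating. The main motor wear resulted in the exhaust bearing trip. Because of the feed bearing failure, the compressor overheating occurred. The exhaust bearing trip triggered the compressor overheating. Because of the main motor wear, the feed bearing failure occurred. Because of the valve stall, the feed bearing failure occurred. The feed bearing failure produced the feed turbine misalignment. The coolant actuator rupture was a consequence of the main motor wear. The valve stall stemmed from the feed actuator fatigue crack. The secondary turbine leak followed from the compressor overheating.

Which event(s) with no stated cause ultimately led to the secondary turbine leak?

the feed actuator fatigue crack, the main motor wear

Tracing upstream from the secondary turbine leak: the secondary turbine leak ← the compressor overheating ← the exhaust bearing trip ← the main motor wear.
A separate upstream branch: the secondary turbine leak ← the compressor overheating ← the feed bearing failure ← the valve stall ← the feed actuator fatigue crack.
Each of those chain origins has no stated cause.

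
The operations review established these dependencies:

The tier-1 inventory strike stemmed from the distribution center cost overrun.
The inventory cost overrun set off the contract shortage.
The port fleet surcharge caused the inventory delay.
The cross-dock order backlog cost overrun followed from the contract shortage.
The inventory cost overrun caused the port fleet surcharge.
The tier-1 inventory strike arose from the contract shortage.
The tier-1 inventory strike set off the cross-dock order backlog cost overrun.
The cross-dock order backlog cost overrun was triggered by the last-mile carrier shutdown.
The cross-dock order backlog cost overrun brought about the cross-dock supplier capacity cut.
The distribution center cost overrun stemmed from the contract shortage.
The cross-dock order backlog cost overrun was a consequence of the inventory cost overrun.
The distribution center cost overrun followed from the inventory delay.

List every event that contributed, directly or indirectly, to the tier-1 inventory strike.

the contract shortage, the distribution center cost overrun, the inventory cost overrun, the inventory delay, the port fleet surcharge

Immediate causes of the tier-1 inventory strike: the contract shortage, the distribution center cost overrun.
Further upstream: the inventory cost overrun, the port fleet surcharge, the inventory delay.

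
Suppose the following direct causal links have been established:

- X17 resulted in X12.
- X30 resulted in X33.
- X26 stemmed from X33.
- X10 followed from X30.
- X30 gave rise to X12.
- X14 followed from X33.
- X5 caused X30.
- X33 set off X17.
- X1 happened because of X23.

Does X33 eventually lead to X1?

X33 leads to X14, X17, X26, X12; X1 is not among them.

No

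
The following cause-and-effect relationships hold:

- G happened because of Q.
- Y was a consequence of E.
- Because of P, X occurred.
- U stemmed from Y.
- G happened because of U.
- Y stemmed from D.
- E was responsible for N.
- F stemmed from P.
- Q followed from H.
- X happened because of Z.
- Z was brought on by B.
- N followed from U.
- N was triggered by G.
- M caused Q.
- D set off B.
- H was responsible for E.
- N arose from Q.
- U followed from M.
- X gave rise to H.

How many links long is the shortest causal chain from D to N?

3

Shortest chain: D → Y → U → N.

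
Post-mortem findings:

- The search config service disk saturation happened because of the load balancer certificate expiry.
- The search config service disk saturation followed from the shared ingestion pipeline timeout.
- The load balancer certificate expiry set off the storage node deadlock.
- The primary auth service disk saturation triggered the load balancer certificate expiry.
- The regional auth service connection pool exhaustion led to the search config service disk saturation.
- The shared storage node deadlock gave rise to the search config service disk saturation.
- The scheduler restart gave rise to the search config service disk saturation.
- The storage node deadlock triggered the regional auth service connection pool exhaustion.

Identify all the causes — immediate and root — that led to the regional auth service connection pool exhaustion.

Immediate cause of the regional auth service connection pool exhaustion: the storage node deadlock.
Further upstream: the primary auth service disk saturation, the load balancer certificate expiry.

the load balancer certificate expiry, the primary auth service disk saturation, the storage node deadlock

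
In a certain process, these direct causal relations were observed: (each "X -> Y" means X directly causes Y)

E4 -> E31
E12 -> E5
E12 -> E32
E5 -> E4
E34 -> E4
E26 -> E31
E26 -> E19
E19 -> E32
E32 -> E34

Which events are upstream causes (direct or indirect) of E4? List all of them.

E12, E19, E26, E32, E34, E5

Immediate causes of E4: E5, E34.
Further upstream: E26, E19, E12, E32.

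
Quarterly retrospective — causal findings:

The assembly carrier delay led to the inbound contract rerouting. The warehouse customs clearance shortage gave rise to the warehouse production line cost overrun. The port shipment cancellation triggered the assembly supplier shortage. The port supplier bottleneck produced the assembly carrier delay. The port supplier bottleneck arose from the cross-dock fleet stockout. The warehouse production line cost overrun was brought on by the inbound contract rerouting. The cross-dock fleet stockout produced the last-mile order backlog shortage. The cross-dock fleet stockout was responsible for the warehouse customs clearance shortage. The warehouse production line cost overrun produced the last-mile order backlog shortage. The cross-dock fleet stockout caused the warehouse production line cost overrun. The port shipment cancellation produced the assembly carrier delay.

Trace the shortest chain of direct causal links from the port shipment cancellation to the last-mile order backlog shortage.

the port shipment cancellation → the assembly carrier delay → the inbound contract rerouting → the warehouse production line cost overrun → the last-mile order backlog shortage

the port shipment cancellation → the assembly carrier delay
the assembly carrier delay → the inbound contract rerouting
the inbound contract rerouting → the warehouse production line cost overrun
the warehouse production line cost overrun → the last-mile order backlog shortage
Length: 4 steps.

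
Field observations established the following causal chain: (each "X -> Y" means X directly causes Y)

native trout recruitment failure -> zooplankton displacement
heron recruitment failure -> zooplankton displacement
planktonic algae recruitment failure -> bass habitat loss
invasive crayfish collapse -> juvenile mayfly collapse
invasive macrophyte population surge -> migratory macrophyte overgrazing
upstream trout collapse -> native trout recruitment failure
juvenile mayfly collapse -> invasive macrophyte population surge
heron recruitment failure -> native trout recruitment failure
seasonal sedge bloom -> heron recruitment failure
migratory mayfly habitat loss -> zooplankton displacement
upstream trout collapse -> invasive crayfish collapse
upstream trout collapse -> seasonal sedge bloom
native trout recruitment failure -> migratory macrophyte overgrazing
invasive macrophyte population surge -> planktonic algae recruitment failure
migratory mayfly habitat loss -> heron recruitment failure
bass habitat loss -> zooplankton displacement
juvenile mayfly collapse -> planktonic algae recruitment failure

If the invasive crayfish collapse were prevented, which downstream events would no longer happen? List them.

Downstream of the invasive crayfish collapse: the juvenile mayfly collapse, the invasive macrophyte population surge, the planktonic algae recruitment failure, the bass habitat loss, the migratory macrophyte overgrazing, the zooplankton displacement.
Of those, still caused via another path: the migratory macrophyte overgrazing, the zooplankton displacement.
The remainder have no surviving cause.

the bass habitat loss, the invasive macrophyte population surge, the juvenile mayfly collapse, the planktonic algae recruitment failure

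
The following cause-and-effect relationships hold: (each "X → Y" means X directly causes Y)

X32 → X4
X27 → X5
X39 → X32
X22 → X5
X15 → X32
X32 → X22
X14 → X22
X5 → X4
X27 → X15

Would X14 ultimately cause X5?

Yes

There is a causal chain: X14 → X22 → X5.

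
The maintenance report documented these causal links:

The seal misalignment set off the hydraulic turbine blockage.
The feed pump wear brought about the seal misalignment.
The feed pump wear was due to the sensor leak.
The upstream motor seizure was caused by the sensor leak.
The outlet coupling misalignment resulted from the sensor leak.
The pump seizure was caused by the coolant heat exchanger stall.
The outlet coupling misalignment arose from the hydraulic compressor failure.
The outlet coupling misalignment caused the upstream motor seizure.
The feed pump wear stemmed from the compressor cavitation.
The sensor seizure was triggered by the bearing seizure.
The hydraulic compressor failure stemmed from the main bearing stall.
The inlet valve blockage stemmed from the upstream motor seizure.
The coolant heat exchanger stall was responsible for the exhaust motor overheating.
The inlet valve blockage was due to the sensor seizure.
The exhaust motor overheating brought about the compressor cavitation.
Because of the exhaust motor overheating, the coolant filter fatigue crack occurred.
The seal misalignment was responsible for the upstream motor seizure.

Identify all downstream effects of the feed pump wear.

the hydraulic turbine blockage, the inlet valve blockage, the seal misalignment, the upstream motor seizure

Direct effects: the seal misalignment.
2 steps out: the hydraulic turbine blockage, the upstream motor seizure.
3 steps out: the inlet valve blockage.
Not reachable from it: the main bearing stall, the coolant heat exchanger stall, the exhaust motor overheating, the pump seizure, the bearing seizure, the hydraulic compressor failure, the sensor leak, the compressor cavitation, the coolant filter fatigue crack, the outlet coupling misalignment, the sensor seizure.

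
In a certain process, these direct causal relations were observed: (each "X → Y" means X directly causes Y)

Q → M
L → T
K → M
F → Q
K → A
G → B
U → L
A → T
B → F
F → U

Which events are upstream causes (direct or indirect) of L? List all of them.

B, F, G, U

Immediate cause of L: U.
Further upstream: G, B, F.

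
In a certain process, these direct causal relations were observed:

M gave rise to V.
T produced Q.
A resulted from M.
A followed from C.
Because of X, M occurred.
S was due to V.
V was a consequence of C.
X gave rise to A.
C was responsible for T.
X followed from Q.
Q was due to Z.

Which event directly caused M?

Upstream contributors include C, T, Q, Z, but only X feeds directly into M.

X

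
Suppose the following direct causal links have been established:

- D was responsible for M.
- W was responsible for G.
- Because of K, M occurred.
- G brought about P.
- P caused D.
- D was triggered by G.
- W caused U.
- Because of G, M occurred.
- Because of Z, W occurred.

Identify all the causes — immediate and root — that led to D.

Immediate causes of D: G, P.
Further upstream: Z, W.

G, P, W, Z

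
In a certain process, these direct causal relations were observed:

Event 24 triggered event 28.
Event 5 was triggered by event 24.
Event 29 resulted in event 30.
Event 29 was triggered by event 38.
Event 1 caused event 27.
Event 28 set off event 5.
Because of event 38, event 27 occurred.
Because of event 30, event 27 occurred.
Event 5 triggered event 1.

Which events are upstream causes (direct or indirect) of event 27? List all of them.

Immediate causes of event 27: event 38, event 1, event 30.
Further upstream: event 24, event 28, event 5, event 29.

event 1, event 24, event 28, event 29, event 30, event 38, event 5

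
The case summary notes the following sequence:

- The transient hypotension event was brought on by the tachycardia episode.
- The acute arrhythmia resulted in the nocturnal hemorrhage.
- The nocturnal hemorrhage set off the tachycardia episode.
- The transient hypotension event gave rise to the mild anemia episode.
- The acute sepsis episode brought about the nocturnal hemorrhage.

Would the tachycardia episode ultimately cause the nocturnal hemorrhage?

The tachycardia episode leads to the transient hypotension event, the mild anemia episode; the nocturnal hemorrhage is not among them.

No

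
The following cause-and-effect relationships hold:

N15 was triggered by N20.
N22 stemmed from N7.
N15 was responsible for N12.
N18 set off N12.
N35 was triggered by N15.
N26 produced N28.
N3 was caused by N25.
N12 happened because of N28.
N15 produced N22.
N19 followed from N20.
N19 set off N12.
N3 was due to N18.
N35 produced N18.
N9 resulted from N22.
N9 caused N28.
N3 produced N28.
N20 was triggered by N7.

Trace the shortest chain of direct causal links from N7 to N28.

N7 → N22
N22 → N9
N9 → N28
Length: 3 steps.

N7 → N22 → N9 → N28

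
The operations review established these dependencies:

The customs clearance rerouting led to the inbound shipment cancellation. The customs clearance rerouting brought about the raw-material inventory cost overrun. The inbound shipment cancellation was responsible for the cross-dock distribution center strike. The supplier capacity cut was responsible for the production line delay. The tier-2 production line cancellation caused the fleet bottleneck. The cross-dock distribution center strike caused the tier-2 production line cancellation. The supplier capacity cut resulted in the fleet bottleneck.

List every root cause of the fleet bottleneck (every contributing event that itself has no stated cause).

the customs clearance rerouting, the supplier capacity cut

Tracing upstream from the fleet bottleneck: the fleet bottleneck ← the supplier capacity cut.
A separate upstream branch: the fleet bottleneck ← the tier-2 production line cancellation ← the cross-dock distribution center strike ← the inbound shipment cancellation ← the customs clearance rerouting.
Each of those chain origins has no stated cause.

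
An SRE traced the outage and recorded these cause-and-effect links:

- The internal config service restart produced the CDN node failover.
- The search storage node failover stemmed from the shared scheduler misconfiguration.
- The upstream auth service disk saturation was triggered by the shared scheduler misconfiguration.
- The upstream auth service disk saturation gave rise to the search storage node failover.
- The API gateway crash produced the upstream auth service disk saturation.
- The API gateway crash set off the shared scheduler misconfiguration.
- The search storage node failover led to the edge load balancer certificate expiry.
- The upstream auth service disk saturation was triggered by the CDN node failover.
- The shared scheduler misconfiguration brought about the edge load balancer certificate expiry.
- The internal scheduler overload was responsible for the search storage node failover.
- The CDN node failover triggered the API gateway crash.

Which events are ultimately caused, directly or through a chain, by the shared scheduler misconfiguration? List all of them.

the edge load balancer certificate expiry, the search storage node failover, the upstream auth service disk saturation

Direct effects: the upstream auth service disk saturation, the search storage node failover, the edge load balancer certificate expiry.
Not reachable from it: the internal config service restart, the CDN node failover, the API gateway crash, the internal scheduler overload.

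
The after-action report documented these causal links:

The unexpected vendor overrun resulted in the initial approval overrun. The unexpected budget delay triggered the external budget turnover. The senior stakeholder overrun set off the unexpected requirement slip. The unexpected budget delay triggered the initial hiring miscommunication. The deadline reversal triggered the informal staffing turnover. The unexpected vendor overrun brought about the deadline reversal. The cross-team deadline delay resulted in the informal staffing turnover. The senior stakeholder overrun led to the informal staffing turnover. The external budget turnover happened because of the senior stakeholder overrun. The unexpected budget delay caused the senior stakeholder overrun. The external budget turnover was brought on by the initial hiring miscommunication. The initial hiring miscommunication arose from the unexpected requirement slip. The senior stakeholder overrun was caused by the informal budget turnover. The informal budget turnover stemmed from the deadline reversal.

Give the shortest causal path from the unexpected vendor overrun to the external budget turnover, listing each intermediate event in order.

the unexpected vendor overrun → the deadline reversal → the informal budget turnover → the senior stakeholder overrun → the external budget turnover

the unexpected vendor overrun → the deadline reversal
the deadline reversal → the informal budget turnover
the informal budget turnover → the senior stakeholder overrun
the senior stakeholder overrun → the external budget turnover
Length: 4 steps.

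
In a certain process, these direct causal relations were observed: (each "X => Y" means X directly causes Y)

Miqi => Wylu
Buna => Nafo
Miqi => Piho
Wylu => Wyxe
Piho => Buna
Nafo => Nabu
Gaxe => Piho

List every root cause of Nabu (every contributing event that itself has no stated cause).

Tracing upstream from Nabu: Nabu ← Nafo ← Buna ← Piho ← Gaxe.
A separate upstream branch: Nabu ← Nafo ← Buna ← Piho ← Miqi.
Each of those chain origins has no stated cause.

Gaxe, Miqi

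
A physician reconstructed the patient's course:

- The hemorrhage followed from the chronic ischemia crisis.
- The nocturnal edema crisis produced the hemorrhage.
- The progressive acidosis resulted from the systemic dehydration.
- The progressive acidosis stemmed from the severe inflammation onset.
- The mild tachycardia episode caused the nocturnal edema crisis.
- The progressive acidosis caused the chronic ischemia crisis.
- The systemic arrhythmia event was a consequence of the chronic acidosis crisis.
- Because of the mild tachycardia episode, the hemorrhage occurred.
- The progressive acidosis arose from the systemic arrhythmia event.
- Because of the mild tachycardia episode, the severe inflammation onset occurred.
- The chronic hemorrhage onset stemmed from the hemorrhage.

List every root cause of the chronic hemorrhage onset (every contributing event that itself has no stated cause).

Tracing upstream from the chronic hemorrhage onset: the chronic hemorrhage onset ← the hemorrhage ← the mild tachycardia episode.
A separate upstream branch: the chronic hemorrhage onset ← the hemorrhage ← the chronic ischemia crisis ← the progressive acidosis ← the systemic dehydration.
A separate upstream branch: the chronic hemorrhage onset ← the hemorrhage ← the chronic ischemia crisis ← the progressive acidosis ← the systemic arrhythmia event ← the chronic acidosis crisis.
Each of those chain origins has no stated cause.

the chronic acidosis crisis, the mild tachycardia episode, the systemic dehydration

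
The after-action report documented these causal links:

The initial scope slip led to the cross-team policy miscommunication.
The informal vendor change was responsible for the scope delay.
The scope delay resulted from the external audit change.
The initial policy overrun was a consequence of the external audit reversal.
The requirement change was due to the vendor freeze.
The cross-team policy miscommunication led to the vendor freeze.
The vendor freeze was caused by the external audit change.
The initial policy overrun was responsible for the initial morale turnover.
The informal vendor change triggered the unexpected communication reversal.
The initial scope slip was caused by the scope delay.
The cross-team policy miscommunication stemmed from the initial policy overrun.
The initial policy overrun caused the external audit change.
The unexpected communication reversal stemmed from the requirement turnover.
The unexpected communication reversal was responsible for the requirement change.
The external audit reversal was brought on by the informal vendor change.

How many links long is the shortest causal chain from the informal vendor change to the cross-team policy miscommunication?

Shortest chain: the informal vendor change → the external audit reversal → the initial policy overrun → the cross-team policy miscommunication.

3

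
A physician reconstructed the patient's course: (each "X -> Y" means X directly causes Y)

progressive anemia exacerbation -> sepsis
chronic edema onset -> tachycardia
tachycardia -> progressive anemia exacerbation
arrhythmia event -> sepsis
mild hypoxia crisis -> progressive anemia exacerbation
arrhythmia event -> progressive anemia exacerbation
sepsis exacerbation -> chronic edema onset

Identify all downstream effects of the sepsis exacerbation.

Direct effects: the chronic edema onset.
2 steps out: the tachycardia.
3 steps out: the progressive anemia exacerbation.
4 steps out: the sepsis.
Not reachable from it: the mild hypoxia crisis, the arrhythmia event.

the chronic edema onset, the progressive anemia exacerbation, the sepsis, the tachycardia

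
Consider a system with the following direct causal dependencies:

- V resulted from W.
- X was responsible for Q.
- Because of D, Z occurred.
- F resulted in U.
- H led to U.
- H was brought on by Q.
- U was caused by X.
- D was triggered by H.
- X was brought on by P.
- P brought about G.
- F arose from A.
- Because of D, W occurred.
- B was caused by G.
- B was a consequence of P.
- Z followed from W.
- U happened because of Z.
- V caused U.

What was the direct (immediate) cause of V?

W

Upstream contributors include P, X, Q, H, D, but only W feeds directly into V.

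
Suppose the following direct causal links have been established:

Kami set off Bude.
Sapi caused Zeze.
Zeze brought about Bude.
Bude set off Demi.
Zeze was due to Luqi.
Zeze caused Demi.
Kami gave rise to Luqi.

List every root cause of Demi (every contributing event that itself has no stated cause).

Tracing upstream from Demi: Demi ← Bude ← Kami.
A separate upstream branch: Demi ← Zeze ← Sapi.
Each of those chain origins has no stated cause.

Kami, Sapi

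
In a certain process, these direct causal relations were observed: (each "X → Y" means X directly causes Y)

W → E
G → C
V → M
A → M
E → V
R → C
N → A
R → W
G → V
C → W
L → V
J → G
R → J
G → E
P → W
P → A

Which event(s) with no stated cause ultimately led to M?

Tracing upstream from M: M ← V ← G ← J ← R.
A separate upstream branch: M ← A ← P.
A separate upstream branch: M ← V ← L.
A separate upstream branch: M ← A ← N.
Each of those chain origins has no stated cause.

L, N, P, R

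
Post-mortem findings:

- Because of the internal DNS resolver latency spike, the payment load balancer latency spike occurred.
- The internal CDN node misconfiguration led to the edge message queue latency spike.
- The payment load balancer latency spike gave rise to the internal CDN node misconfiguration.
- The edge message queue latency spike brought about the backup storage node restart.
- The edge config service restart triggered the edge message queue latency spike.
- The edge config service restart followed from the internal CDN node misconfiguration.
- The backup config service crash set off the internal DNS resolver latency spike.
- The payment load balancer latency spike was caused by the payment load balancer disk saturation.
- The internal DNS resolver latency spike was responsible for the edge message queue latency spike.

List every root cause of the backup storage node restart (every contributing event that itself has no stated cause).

the backup config service crash, the payment load balancer disk saturation

Tracing upstream from the backup storage node restart: the backup storage node restart ← the edge message queue latency spike ← the internal DNS resolver latency spike ← the backup config service crash.
A separate upstream branch: the backup storage node restart ← the edge message queue latency spike ← the internal CDN node misconfiguration ← the payment load balancer latency spike ← the payment load balancer disk saturation.
Each of those chain origins has no stated cause.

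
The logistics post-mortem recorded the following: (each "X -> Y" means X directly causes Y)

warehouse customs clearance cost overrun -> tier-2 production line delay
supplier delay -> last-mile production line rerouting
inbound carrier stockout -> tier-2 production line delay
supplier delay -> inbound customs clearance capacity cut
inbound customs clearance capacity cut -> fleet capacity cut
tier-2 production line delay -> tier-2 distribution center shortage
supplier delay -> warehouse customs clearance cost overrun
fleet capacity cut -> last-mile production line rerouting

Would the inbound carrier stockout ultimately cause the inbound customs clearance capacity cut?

The inbound carrier stockout leads to the tier-2 production line delay, the tier-2 distribution center shortage; the inbound customs clearance capacity cut is not among them.

No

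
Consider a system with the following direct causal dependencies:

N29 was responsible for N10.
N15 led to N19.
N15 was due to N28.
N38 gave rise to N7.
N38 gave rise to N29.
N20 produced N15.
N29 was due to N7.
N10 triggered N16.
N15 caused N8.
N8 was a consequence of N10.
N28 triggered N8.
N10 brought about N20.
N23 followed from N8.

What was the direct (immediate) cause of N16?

Upstream contributors include N38, N7, N29, but only N10 feeds directly into N16.

N10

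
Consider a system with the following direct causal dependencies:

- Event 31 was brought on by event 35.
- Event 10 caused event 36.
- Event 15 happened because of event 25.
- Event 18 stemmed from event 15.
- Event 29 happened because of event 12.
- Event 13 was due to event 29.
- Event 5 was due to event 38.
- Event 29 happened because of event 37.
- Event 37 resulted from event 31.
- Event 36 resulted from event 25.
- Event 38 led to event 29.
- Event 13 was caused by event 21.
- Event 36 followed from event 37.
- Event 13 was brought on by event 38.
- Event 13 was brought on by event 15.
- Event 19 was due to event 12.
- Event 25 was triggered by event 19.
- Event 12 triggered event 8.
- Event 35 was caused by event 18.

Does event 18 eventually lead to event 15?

Event 18 leads to event 35, event 31, event 37, event 29, event 13, event 36; event 15 is not among them.

No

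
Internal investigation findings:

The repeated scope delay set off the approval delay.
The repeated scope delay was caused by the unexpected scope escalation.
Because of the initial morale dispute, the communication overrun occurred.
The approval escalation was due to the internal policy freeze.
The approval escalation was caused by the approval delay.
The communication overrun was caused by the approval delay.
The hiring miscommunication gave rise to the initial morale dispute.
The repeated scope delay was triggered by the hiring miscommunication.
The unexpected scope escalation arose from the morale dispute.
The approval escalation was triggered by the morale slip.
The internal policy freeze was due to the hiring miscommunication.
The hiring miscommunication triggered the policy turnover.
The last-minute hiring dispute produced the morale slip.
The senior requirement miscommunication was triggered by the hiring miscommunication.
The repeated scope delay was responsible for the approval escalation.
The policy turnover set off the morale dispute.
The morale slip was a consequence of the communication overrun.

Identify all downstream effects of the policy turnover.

Direct effects: the morale dispute.
2 steps out: the unexpected scope escalation.
3 steps out: the repeated scope delay.
4 steps out: the approval delay, the approval escalation.
5 steps out: the communication overrun.
6 steps out: the morale slip.
Not reachable from it: the hiring miscommunication, the senior requirement miscommunication, the initial morale dispute, the last-minute hiring dispute, the internal policy freeze.

the approval delay, the approval escalation, the communication overrun, the morale dispute, the morale slip, the repeated scope delay, the unexpected scope escalation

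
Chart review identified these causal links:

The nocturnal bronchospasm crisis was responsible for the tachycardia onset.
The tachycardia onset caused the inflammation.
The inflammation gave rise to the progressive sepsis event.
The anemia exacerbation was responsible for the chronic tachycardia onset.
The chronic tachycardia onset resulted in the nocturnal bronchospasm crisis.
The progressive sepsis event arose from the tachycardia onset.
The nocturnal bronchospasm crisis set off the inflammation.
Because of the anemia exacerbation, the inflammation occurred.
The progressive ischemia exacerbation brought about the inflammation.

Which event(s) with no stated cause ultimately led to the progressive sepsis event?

the anemia exacerbation, the progressive ischemia exacerbation

Tracing upstream from the progressive sepsis event: the progressive sepsis event ← the inflammation ← the anemia exacerbation.
A separate upstream branch: the progressive sepsis event ← the inflammation ← the progressive ischemia exacerbation.
Each of those chain origins has no stated cause.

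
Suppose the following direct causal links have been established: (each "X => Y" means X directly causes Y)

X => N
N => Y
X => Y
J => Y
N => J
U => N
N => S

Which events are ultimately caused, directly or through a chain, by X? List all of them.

Direct effects: N, Y.
2 steps out: J, S.
Not reachable from it: U.

J, N, S, Y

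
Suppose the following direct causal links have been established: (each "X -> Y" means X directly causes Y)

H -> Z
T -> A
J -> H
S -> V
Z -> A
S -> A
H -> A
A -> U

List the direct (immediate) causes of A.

H, S, T, Z

Upstream contributors include J, but only H, S, T, Z feed directly into A.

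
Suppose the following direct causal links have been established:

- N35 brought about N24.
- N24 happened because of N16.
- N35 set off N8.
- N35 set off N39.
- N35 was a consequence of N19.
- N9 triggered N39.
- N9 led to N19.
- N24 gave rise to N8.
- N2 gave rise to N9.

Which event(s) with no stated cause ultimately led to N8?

N16, N2

Tracing upstream from N8: N8 ← N35 ← N19 ← N9 ← N2.
A separate upstream branch: N8 ← N24 ← N16.
Each of those chain origins has no stated cause.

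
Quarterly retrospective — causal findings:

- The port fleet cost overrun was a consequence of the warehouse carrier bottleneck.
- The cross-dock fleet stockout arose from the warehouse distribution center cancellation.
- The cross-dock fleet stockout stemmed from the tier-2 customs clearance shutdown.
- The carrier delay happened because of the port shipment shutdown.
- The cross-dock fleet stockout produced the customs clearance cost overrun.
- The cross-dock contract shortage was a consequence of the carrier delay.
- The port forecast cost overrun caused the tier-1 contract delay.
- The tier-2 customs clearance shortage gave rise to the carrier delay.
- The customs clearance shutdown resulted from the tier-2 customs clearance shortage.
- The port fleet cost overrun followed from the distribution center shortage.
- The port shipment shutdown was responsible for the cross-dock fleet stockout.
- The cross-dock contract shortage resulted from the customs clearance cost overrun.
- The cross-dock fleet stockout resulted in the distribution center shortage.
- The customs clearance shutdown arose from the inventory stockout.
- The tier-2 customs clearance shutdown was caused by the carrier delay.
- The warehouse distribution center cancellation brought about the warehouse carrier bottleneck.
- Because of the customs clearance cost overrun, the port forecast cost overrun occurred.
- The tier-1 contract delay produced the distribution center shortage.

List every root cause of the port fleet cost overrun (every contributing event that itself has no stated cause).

Tracing upstream from the port fleet cost overrun: the port fleet cost overrun ← the distribution center shortage ← the cross-dock fleet stockout ← the tier-2 customs clearance shutdown ← the carrier delay ← the tier-2 customs clearance shortage.
A separate upstream branch: the port fleet cost overrun ← the distribution center shortage ← the cross-dock fleet stockout ← the port shipment shutdown.
A separate upstream branch: the port fleet cost overrun ← the warehouse carrier bottleneck ← the warehouse distribution center cancellation.
Each of those chain origins has no stated cause.

the port shipment shutdown, the tier-2 customs clearance shortage, the warehouse distribution center cancellation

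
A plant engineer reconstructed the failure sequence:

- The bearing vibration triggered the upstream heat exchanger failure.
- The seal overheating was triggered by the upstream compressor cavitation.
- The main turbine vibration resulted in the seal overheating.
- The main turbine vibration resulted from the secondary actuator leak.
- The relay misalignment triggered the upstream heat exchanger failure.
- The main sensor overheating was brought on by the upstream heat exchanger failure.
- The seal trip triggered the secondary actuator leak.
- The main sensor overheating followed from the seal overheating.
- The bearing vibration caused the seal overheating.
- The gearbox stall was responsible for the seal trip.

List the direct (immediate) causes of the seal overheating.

Upstream contributors include the gearbox stall, the seal trip, the secondary actuator leak, but only the bearing vibration, the main turbine vibration, the upstream compressor cavitation feed directly into the seal overheating.

the bearing vibration, the main turbine vibration, the upstream compressor cavitation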